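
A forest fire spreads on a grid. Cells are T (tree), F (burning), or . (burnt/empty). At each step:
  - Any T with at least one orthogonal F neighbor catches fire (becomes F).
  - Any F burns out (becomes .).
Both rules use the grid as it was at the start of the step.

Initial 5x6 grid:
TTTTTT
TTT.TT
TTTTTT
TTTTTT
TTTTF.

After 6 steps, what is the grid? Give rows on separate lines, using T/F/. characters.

Step 1: 2 trees catch fire, 1 burn out
  TTTTTT
  TTT.TT
  TTTTTT
  TTTTFT
  TTTF..
Step 2: 4 trees catch fire, 2 burn out
  TTTTTT
  TTT.TT
  TTTTFT
  TTTF.F
  TTF...
Step 3: 5 trees catch fire, 4 burn out
  TTTTTT
  TTT.FT
  TTTF.F
  TTF...
  TF....
Step 4: 5 trees catch fire, 5 burn out
  TTTTFT
  TTT..F
  TTF...
  TF....
  F.....
Step 5: 5 trees catch fire, 5 burn out
  TTTF.F
  TTF...
  TF....
  F.....
  ......
Step 6: 3 trees catch fire, 5 burn out
  TTF...
  TF....
  F.....
  ......
  ......

TTF...
TF....
F.....
......
......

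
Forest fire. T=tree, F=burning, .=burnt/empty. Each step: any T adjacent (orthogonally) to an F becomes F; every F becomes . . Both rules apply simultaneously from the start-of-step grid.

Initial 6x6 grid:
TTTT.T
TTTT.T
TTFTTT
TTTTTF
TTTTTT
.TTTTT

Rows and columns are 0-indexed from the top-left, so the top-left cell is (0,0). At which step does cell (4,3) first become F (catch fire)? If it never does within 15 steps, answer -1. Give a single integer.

Step 1: cell (4,3)='T' (+7 fires, +2 burnt)
Step 2: cell (4,3)='T' (+11 fires, +7 burnt)
Step 3: cell (4,3)='F' (+9 fires, +11 burnt)
  -> target ignites at step 3
Step 4: cell (4,3)='.' (+4 fires, +9 burnt)
Step 5: cell (4,3)='.' (+0 fires, +4 burnt)
  fire out at step 5

3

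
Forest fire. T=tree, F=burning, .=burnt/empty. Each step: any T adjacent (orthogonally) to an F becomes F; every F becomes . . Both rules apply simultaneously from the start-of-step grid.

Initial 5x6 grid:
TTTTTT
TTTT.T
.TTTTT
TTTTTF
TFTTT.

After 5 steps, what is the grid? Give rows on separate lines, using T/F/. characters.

Step 1: 5 trees catch fire, 2 burn out
  TTTTTT
  TTTT.T
  .TTTTF
  TFTTF.
  F.FTT.
Step 2: 8 trees catch fire, 5 burn out
  TTTTTT
  TTTT.F
  .FTTF.
  F.FF..
  ...FF.
Step 3: 4 trees catch fire, 8 burn out
  TTTTTF
  TFTT..
  ..FF..
  ......
  ......
Step 4: 5 trees catch fire, 4 burn out
  TFTTF.
  F.FF..
  ......
  ......
  ......
Step 5: 3 trees catch fire, 5 burn out
  F.FF..
  ......
  ......
  ......
  ......

F.FF..
......
......
......
......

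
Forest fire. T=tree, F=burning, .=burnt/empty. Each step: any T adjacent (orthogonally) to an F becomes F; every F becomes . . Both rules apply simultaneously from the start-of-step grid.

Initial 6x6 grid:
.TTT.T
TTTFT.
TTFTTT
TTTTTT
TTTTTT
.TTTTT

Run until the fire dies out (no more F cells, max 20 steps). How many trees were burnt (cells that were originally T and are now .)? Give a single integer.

Step 1: +6 fires, +2 burnt (F count now 6)
Step 2: +7 fires, +6 burnt (F count now 7)
Step 3: +8 fires, +7 burnt (F count now 8)
Step 4: +5 fires, +8 burnt (F count now 5)
Step 5: +2 fires, +5 burnt (F count now 2)
Step 6: +1 fires, +2 burnt (F count now 1)
Step 7: +0 fires, +1 burnt (F count now 0)
Fire out after step 7
Initially T: 30, now '.': 35
Total burnt (originally-T cells now '.'): 29

Answer: 29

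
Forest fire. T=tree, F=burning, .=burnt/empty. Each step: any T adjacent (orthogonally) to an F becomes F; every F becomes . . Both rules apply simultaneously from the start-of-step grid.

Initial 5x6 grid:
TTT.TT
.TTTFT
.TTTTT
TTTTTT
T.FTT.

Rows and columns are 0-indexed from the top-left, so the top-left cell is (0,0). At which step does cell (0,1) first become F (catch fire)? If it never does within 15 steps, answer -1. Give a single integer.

Step 1: cell (0,1)='T' (+6 fires, +2 burnt)
Step 2: cell (0,1)='T' (+9 fires, +6 burnt)
Step 3: cell (0,1)='T' (+5 fires, +9 burnt)
Step 4: cell (0,1)='F' (+2 fires, +5 burnt)
  -> target ignites at step 4
Step 5: cell (0,1)='.' (+1 fires, +2 burnt)
Step 6: cell (0,1)='.' (+0 fires, +1 burnt)
  fire out at step 6

4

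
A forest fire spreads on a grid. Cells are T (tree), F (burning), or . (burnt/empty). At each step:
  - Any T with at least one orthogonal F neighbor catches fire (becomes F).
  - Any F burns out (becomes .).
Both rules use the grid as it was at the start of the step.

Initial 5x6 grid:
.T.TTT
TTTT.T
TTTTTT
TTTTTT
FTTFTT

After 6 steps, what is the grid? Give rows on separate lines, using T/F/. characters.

Step 1: 5 trees catch fire, 2 burn out
  .T.TTT
  TTTT.T
  TTTTTT
  FTTFTT
  .FF.FT
Step 2: 6 trees catch fire, 5 burn out
  .T.TTT
  TTTT.T
  FTTFTT
  .FF.FT
  .....F
Step 3: 6 trees catch fire, 6 burn out
  .T.TTT
  FTTF.T
  .FF.FT
  .....F
  ......
Step 4: 4 trees catch fire, 6 burn out
  .T.FTT
  .FF..T
  .....F
  ......
  ......
Step 5: 3 trees catch fire, 4 burn out
  .F..FT
  .....F
  ......
  ......
  ......
Step 6: 1 trees catch fire, 3 burn out
  .....F
  ......
  ......
  ......
  ......

.....F
......
......
......
......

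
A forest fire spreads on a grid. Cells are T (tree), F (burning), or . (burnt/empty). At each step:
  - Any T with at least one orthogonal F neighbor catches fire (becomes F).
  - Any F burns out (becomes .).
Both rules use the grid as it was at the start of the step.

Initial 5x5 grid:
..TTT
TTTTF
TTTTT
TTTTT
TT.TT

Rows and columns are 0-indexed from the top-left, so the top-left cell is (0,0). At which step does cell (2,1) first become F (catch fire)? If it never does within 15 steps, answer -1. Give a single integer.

Step 1: cell (2,1)='T' (+3 fires, +1 burnt)
Step 2: cell (2,1)='T' (+4 fires, +3 burnt)
Step 3: cell (2,1)='T' (+5 fires, +4 burnt)
Step 4: cell (2,1)='F' (+4 fires, +5 burnt)
  -> target ignites at step 4
Step 5: cell (2,1)='.' (+2 fires, +4 burnt)
Step 6: cell (2,1)='.' (+2 fires, +2 burnt)
Step 7: cell (2,1)='.' (+1 fires, +2 burnt)
Step 8: cell (2,1)='.' (+0 fires, +1 burnt)
  fire out at step 8

4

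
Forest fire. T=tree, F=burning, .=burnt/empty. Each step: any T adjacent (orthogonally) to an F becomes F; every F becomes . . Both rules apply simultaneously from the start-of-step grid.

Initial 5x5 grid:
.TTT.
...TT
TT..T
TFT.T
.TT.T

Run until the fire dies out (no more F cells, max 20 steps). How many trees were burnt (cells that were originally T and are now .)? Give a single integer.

Step 1: +4 fires, +1 burnt (F count now 4)
Step 2: +2 fires, +4 burnt (F count now 2)
Step 3: +0 fires, +2 burnt (F count now 0)
Fire out after step 3
Initially T: 14, now '.': 17
Total burnt (originally-T cells now '.'): 6

Answer: 6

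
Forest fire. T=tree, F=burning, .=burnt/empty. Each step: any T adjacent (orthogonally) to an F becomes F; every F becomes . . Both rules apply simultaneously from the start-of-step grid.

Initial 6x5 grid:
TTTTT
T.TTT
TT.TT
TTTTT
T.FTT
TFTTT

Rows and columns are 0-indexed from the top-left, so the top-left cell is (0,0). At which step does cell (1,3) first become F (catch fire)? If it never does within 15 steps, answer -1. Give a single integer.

Step 1: cell (1,3)='T' (+4 fires, +2 burnt)
Step 2: cell (1,3)='T' (+5 fires, +4 burnt)
Step 3: cell (1,3)='T' (+5 fires, +5 burnt)
Step 4: cell (1,3)='F' (+3 fires, +5 burnt)
  -> target ignites at step 4
Step 5: cell (1,3)='.' (+4 fires, +3 burnt)
Step 6: cell (1,3)='.' (+3 fires, +4 burnt)
Step 7: cell (1,3)='.' (+1 fires, +3 burnt)
Step 8: cell (1,3)='.' (+0 fires, +1 burnt)
  fire out at step 8

4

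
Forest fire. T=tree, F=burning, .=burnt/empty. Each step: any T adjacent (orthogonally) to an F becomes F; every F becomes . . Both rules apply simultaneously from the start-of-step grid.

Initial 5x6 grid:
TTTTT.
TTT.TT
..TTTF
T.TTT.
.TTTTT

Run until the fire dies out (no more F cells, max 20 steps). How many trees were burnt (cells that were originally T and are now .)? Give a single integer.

Answer: 21

Derivation:
Step 1: +2 fires, +1 burnt (F count now 2)
Step 2: +3 fires, +2 burnt (F count now 3)
Step 3: +4 fires, +3 burnt (F count now 4)
Step 4: +5 fires, +4 burnt (F count now 5)
Step 5: +3 fires, +5 burnt (F count now 3)
Step 6: +3 fires, +3 burnt (F count now 3)
Step 7: +1 fires, +3 burnt (F count now 1)
Step 8: +0 fires, +1 burnt (F count now 0)
Fire out after step 8
Initially T: 22, now '.': 29
Total burnt (originally-T cells now '.'): 21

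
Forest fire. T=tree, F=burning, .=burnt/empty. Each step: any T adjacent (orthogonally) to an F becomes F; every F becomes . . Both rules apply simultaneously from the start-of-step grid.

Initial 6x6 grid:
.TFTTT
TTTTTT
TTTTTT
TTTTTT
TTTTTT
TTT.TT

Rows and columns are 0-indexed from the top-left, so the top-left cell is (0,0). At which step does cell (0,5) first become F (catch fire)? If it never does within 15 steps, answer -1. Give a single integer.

Step 1: cell (0,5)='T' (+3 fires, +1 burnt)
Step 2: cell (0,5)='T' (+4 fires, +3 burnt)
Step 3: cell (0,5)='F' (+6 fires, +4 burnt)
  -> target ignites at step 3
Step 4: cell (0,5)='.' (+6 fires, +6 burnt)
Step 5: cell (0,5)='.' (+6 fires, +6 burnt)
Step 6: cell (0,5)='.' (+4 fires, +6 burnt)
Step 7: cell (0,5)='.' (+3 fires, +4 burnt)
Step 8: cell (0,5)='.' (+1 fires, +3 burnt)
Step 9: cell (0,5)='.' (+0 fires, +1 burnt)
  fire out at step 9

3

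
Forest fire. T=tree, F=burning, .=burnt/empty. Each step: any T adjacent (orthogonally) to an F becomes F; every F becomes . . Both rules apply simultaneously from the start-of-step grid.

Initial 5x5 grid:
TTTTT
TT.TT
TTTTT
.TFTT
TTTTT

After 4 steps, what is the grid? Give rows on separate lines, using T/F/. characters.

Step 1: 4 trees catch fire, 1 burn out
  TTTTT
  TT.TT
  TTFTT
  .F.FT
  TTFTT
Step 2: 5 trees catch fire, 4 burn out
  TTTTT
  TT.TT
  TF.FT
  ....F
  TF.FT
Step 3: 6 trees catch fire, 5 burn out
  TTTTT
  TF.FT
  F...F
  .....
  F...F
Step 4: 4 trees catch fire, 6 burn out
  TFTFT
  F...F
  .....
  .....
  .....

TFTFT
F...F
.....
.....
.....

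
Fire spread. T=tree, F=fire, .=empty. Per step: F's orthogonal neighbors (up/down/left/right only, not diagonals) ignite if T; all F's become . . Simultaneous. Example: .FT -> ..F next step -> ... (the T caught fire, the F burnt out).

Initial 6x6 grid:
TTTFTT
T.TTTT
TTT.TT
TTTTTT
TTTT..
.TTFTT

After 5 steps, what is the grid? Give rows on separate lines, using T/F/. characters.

Step 1: 6 trees catch fire, 2 burn out
  TTF.FT
  T.TFTT
  TTT.TT
  TTTTTT
  TTTF..
  .TF.FT
Step 2: 8 trees catch fire, 6 burn out
  TF...F
  T.F.FT
  TTT.TT
  TTTFTT
  TTF...
  .F...F
Step 3: 7 trees catch fire, 8 burn out
  F.....
  T....F
  TTF.FT
  TTF.FT
  TF....
  ......
Step 4: 6 trees catch fire, 7 burn out
  ......
  F.....
  TF...F
  TF...F
  F.....
  ......
Step 5: 2 trees catch fire, 6 burn out
  ......
  ......
  F.....
  F.....
  ......
  ......

......
......
F.....
F.....
......
......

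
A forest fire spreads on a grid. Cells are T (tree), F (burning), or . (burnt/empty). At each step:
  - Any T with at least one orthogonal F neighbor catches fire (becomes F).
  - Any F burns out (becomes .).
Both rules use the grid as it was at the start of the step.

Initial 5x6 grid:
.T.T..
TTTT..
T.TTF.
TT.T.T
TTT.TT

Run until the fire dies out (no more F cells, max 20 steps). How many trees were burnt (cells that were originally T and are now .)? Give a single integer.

Answer: 15

Derivation:
Step 1: +1 fires, +1 burnt (F count now 1)
Step 2: +3 fires, +1 burnt (F count now 3)
Step 3: +2 fires, +3 burnt (F count now 2)
Step 4: +1 fires, +2 burnt (F count now 1)
Step 5: +2 fires, +1 burnt (F count now 2)
Step 6: +1 fires, +2 burnt (F count now 1)
Step 7: +1 fires, +1 burnt (F count now 1)
Step 8: +2 fires, +1 burnt (F count now 2)
Step 9: +1 fires, +2 burnt (F count now 1)
Step 10: +1 fires, +1 burnt (F count now 1)
Step 11: +0 fires, +1 burnt (F count now 0)
Fire out after step 11
Initially T: 18, now '.': 27
Total burnt (originally-T cells now '.'): 15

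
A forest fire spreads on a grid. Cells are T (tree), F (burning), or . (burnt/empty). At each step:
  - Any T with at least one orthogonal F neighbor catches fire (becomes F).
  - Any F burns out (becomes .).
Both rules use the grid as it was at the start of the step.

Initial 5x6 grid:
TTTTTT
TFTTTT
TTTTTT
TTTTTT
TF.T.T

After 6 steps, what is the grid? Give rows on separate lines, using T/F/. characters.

Step 1: 6 trees catch fire, 2 burn out
  TFTTTT
  F.FTTT
  TFTTTT
  TFTTTT
  F..T.T
Step 2: 7 trees catch fire, 6 burn out
  F.FTTT
  ...FTT
  F.FTTT
  F.FTTT
  ...T.T
Step 3: 4 trees catch fire, 7 burn out
  ...FTT
  ....FT
  ...FTT
  ...FTT
  ...T.T
Step 4: 5 trees catch fire, 4 burn out
  ....FT
  .....F
  ....FT
  ....FT
  ...F.T
Step 5: 3 trees catch fire, 5 burn out
  .....F
  ......
  .....F
  .....F
  .....T
Step 6: 1 trees catch fire, 3 burn out
  ......
  ......
  ......
  ......
  .....F

......
......
......
......
.....F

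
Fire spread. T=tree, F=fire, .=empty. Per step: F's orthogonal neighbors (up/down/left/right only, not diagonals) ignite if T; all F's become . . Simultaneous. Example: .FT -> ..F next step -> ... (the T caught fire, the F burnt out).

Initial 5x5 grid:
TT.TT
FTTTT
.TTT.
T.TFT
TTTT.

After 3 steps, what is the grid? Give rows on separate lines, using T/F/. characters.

Step 1: 6 trees catch fire, 2 burn out
  FT.TT
  .FTTT
  .TTF.
  T.F.F
  TTTF.
Step 2: 6 trees catch fire, 6 burn out
  .F.TT
  ..FFT
  .FF..
  T....
  TTF..
Step 3: 3 trees catch fire, 6 burn out
  ...FT
  ....F
  .....
  T....
  TF...

...FT
....F
.....
T....
TF...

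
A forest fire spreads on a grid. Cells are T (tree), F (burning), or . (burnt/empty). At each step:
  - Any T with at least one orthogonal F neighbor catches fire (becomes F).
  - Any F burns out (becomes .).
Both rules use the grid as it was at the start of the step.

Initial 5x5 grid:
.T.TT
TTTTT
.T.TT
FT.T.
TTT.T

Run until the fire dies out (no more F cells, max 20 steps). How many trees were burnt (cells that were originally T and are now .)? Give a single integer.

Step 1: +2 fires, +1 burnt (F count now 2)
Step 2: +2 fires, +2 burnt (F count now 2)
Step 3: +2 fires, +2 burnt (F count now 2)
Step 4: +3 fires, +2 burnt (F count now 3)
Step 5: +1 fires, +3 burnt (F count now 1)
Step 6: +3 fires, +1 burnt (F count now 3)
Step 7: +3 fires, +3 burnt (F count now 3)
Step 8: +0 fires, +3 burnt (F count now 0)
Fire out after step 8
Initially T: 17, now '.': 24
Total burnt (originally-T cells now '.'): 16

Answer: 16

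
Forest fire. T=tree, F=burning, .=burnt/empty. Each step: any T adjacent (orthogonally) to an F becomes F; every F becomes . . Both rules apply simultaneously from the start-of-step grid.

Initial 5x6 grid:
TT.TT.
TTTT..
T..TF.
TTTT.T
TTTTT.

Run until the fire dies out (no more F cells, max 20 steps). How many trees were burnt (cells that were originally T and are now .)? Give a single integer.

Step 1: +1 fires, +1 burnt (F count now 1)
Step 2: +2 fires, +1 burnt (F count now 2)
Step 3: +4 fires, +2 burnt (F count now 4)
Step 4: +5 fires, +4 burnt (F count now 5)
Step 5: +4 fires, +5 burnt (F count now 4)
Step 6: +3 fires, +4 burnt (F count now 3)
Step 7: +0 fires, +3 burnt (F count now 0)
Fire out after step 7
Initially T: 20, now '.': 29
Total burnt (originally-T cells now '.'): 19

Answer: 19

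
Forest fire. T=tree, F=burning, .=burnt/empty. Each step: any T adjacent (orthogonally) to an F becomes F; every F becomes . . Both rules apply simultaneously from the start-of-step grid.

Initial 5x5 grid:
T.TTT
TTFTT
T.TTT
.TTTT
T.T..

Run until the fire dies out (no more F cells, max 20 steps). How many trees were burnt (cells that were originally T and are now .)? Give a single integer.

Answer: 17

Derivation:
Step 1: +4 fires, +1 burnt (F count now 4)
Step 2: +5 fires, +4 burnt (F count now 5)
Step 3: +7 fires, +5 burnt (F count now 7)
Step 4: +1 fires, +7 burnt (F count now 1)
Step 5: +0 fires, +1 burnt (F count now 0)
Fire out after step 5
Initially T: 18, now '.': 24
Total burnt (originally-T cells now '.'): 17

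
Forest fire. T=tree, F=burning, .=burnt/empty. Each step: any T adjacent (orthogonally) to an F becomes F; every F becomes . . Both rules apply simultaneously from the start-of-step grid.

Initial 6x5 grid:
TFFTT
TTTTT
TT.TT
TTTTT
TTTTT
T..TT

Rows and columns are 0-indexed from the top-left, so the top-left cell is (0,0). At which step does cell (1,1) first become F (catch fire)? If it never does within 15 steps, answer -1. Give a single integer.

Step 1: cell (1,1)='F' (+4 fires, +2 burnt)
  -> target ignites at step 1
Step 2: cell (1,1)='.' (+4 fires, +4 burnt)
Step 3: cell (1,1)='.' (+4 fires, +4 burnt)
Step 4: cell (1,1)='.' (+5 fires, +4 burnt)
Step 5: cell (1,1)='.' (+4 fires, +5 burnt)
Step 6: cell (1,1)='.' (+3 fires, +4 burnt)
Step 7: cell (1,1)='.' (+1 fires, +3 burnt)
Step 8: cell (1,1)='.' (+0 fires, +1 burnt)
  fire out at step 8

1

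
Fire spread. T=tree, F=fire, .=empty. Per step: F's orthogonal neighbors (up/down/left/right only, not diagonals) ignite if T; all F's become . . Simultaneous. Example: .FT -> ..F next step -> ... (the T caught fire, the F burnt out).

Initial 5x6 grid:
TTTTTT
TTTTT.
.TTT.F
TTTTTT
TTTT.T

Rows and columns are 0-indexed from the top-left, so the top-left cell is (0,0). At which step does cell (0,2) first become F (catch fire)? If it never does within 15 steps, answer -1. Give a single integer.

Step 1: cell (0,2)='T' (+1 fires, +1 burnt)
Step 2: cell (0,2)='T' (+2 fires, +1 burnt)
Step 3: cell (0,2)='T' (+1 fires, +2 burnt)
Step 4: cell (0,2)='T' (+3 fires, +1 burnt)
Step 5: cell (0,2)='T' (+4 fires, +3 burnt)
Step 6: cell (0,2)='T' (+6 fires, +4 burnt)
Step 7: cell (0,2)='F' (+4 fires, +6 burnt)
  -> target ignites at step 7
Step 8: cell (0,2)='.' (+3 fires, +4 burnt)
Step 9: cell (0,2)='.' (+1 fires, +3 burnt)
Step 10: cell (0,2)='.' (+0 fires, +1 burnt)
  fire out at step 10

7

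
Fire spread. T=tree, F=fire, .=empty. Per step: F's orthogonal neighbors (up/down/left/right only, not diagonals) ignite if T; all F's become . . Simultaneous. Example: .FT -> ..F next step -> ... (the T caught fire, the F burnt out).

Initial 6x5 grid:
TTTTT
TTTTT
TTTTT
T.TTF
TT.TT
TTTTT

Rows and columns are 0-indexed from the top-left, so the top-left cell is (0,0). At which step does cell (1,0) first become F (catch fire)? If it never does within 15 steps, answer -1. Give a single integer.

Step 1: cell (1,0)='T' (+3 fires, +1 burnt)
Step 2: cell (1,0)='T' (+5 fires, +3 burnt)
Step 3: cell (1,0)='T' (+4 fires, +5 burnt)
Step 4: cell (1,0)='T' (+4 fires, +4 burnt)
Step 5: cell (1,0)='T' (+4 fires, +4 burnt)
Step 6: cell (1,0)='F' (+5 fires, +4 burnt)
  -> target ignites at step 6
Step 7: cell (1,0)='.' (+2 fires, +5 burnt)
Step 8: cell (1,0)='.' (+0 fires, +2 burnt)
  fire out at step 8

6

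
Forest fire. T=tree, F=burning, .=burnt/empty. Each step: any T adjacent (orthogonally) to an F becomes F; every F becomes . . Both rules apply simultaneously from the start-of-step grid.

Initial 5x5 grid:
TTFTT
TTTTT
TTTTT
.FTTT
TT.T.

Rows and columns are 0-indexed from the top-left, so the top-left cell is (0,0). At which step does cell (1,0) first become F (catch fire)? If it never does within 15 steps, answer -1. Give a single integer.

Step 1: cell (1,0)='T' (+6 fires, +2 burnt)
Step 2: cell (1,0)='T' (+8 fires, +6 burnt)
Step 3: cell (1,0)='F' (+5 fires, +8 burnt)
  -> target ignites at step 3
Step 4: cell (1,0)='.' (+1 fires, +5 burnt)
Step 5: cell (1,0)='.' (+0 fires, +1 burnt)
  fire out at step 5

3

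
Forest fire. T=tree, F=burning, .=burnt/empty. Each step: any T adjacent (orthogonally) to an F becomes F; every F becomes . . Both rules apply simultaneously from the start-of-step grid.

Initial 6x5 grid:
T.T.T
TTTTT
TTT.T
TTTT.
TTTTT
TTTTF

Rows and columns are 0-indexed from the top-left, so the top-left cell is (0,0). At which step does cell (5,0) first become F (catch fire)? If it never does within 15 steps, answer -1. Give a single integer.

Step 1: cell (5,0)='T' (+2 fires, +1 burnt)
Step 2: cell (5,0)='T' (+2 fires, +2 burnt)
Step 3: cell (5,0)='T' (+3 fires, +2 burnt)
Step 4: cell (5,0)='F' (+3 fires, +3 burnt)
  -> target ignites at step 4
Step 5: cell (5,0)='.' (+3 fires, +3 burnt)
Step 6: cell (5,0)='.' (+3 fires, +3 burnt)
Step 7: cell (5,0)='.' (+4 fires, +3 burnt)
Step 8: cell (5,0)='.' (+2 fires, +4 burnt)
Step 9: cell (5,0)='.' (+3 fires, +2 burnt)
Step 10: cell (5,0)='.' (+0 fires, +3 burnt)
  fire out at step 10

4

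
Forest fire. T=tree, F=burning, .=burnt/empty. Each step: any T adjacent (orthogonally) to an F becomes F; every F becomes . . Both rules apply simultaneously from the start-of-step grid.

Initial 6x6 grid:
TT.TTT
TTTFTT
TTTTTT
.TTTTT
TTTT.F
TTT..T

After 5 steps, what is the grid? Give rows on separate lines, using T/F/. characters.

Step 1: 6 trees catch fire, 2 burn out
  TT.FTT
  TTF.FT
  TTTFTT
  .TTTTF
  TTTT..
  TTT..F
Step 2: 8 trees catch fire, 6 burn out
  TT..FT
  TF...F
  TTF.FF
  .TTFF.
  TTTT..
  TTT...
Step 3: 6 trees catch fire, 8 burn out
  TF...F
  F.....
  TF....
  .TF...
  TTTF..
  TTT...
Step 4: 4 trees catch fire, 6 burn out
  F.....
  ......
  F.....
  .F....
  TTF...
  TTT...
Step 5: 2 trees catch fire, 4 burn out
  ......
  ......
  ......
  ......
  TF....
  TTF...

......
......
......
......
TF....
TTF...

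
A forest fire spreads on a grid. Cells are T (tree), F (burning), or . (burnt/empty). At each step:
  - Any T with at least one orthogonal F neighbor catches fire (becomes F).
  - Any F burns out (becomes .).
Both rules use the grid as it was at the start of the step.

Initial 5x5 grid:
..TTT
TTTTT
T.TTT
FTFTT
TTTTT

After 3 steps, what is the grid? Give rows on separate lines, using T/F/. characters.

Step 1: 6 trees catch fire, 2 burn out
  ..TTT
  TTTTT
  F.FTT
  .F.FT
  FTFTT
Step 2: 6 trees catch fire, 6 burn out
  ..TTT
  FTFTT
  ...FT
  ....F
  .F.FT
Step 3: 5 trees catch fire, 6 burn out
  ..FTT
  .F.FT
  ....F
  .....
  ....F

..FTT
.F.FT
....F
.....
....F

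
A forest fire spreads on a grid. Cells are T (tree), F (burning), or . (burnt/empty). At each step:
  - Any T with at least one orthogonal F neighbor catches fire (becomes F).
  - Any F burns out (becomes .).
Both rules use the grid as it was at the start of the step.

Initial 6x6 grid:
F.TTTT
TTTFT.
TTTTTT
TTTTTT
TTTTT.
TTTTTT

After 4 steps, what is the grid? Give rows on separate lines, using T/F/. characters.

Step 1: 5 trees catch fire, 2 burn out
  ..TFTT
  FTF.F.
  TTTFTT
  TTTTTT
  TTTTT.
  TTTTTT
Step 2: 7 trees catch fire, 5 burn out
  ..F.FT
  .F....
  FTF.FT
  TTTFTT
  TTTTT.
  TTTTTT
Step 3: 7 trees catch fire, 7 burn out
  .....F
  ......
  .F...F
  FTF.FT
  TTTFT.
  TTTTTT
Step 4: 6 trees catch fire, 7 burn out
  ......
  ......
  ......
  .F...F
  FTF.F.
  TTTFTT

......
......
......
.F...F
FTF.F.
TTTFTT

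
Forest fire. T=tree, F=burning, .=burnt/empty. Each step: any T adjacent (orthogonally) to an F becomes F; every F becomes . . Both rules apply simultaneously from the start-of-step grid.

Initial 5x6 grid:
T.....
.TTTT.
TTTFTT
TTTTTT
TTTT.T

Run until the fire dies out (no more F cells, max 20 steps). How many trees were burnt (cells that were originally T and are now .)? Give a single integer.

Answer: 20

Derivation:
Step 1: +4 fires, +1 burnt (F count now 4)
Step 2: +7 fires, +4 burnt (F count now 7)
Step 3: +5 fires, +7 burnt (F count now 5)
Step 4: +3 fires, +5 burnt (F count now 3)
Step 5: +1 fires, +3 burnt (F count now 1)
Step 6: +0 fires, +1 burnt (F count now 0)
Fire out after step 6
Initially T: 21, now '.': 29
Total burnt (originally-T cells now '.'): 20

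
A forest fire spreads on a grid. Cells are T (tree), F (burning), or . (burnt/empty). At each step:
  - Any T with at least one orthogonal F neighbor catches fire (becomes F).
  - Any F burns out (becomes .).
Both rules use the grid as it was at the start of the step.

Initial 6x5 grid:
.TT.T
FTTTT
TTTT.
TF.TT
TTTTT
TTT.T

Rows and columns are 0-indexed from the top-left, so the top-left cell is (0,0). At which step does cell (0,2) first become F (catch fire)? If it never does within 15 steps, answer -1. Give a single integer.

Step 1: cell (0,2)='T' (+5 fires, +2 burnt)
Step 2: cell (0,2)='T' (+6 fires, +5 burnt)
Step 3: cell (0,2)='F' (+6 fires, +6 burnt)
  -> target ignites at step 3
Step 4: cell (0,2)='.' (+3 fires, +6 burnt)
Step 5: cell (0,2)='.' (+3 fires, +3 burnt)
Step 6: cell (0,2)='.' (+0 fires, +3 burnt)
  fire out at step 6

3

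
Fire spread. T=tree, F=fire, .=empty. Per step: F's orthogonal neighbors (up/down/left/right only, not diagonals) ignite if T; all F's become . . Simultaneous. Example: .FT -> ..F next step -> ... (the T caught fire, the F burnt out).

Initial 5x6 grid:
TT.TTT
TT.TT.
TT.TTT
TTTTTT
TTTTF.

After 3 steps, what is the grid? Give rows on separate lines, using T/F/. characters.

Step 1: 2 trees catch fire, 1 burn out
  TT.TTT
  TT.TT.
  TT.TTT
  TTTTFT
  TTTF..
Step 2: 4 trees catch fire, 2 burn out
  TT.TTT
  TT.TT.
  TT.TFT
  TTTF.F
  TTF...
Step 3: 5 trees catch fire, 4 burn out
  TT.TTT
  TT.TF.
  TT.F.F
  TTF...
  TF....

TT.TTT
TT.TF.
TT.F.F
TTF...
TF....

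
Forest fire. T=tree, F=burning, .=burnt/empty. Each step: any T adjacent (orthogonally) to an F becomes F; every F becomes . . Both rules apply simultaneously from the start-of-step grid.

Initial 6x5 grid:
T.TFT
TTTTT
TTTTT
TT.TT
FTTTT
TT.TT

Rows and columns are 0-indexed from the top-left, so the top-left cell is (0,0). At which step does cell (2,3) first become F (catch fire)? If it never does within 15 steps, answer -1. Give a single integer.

Step 1: cell (2,3)='T' (+6 fires, +2 burnt)
Step 2: cell (2,3)='F' (+7 fires, +6 burnt)
  -> target ignites at step 2
Step 3: cell (2,3)='.' (+7 fires, +7 burnt)
Step 4: cell (2,3)='.' (+4 fires, +7 burnt)
Step 5: cell (2,3)='.' (+1 fires, +4 burnt)
Step 6: cell (2,3)='.' (+0 fires, +1 burnt)
  fire out at step 6

2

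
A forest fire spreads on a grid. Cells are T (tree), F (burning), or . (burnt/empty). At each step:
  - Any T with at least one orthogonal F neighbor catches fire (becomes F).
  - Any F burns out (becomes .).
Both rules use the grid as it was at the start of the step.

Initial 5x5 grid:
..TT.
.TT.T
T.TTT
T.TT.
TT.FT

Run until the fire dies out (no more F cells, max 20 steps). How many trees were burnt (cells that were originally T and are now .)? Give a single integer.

Answer: 11

Derivation:
Step 1: +2 fires, +1 burnt (F count now 2)
Step 2: +2 fires, +2 burnt (F count now 2)
Step 3: +2 fires, +2 burnt (F count now 2)
Step 4: +2 fires, +2 burnt (F count now 2)
Step 5: +2 fires, +2 burnt (F count now 2)
Step 6: +1 fires, +2 burnt (F count now 1)
Step 7: +0 fires, +1 burnt (F count now 0)
Fire out after step 7
Initially T: 15, now '.': 21
Total burnt (originally-T cells now '.'): 11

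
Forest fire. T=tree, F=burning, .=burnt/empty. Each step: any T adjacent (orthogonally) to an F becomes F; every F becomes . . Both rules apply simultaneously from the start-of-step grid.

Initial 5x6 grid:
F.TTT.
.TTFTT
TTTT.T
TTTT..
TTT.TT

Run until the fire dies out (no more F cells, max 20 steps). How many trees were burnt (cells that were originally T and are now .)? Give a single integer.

Answer: 19

Derivation:
Step 1: +4 fires, +2 burnt (F count now 4)
Step 2: +6 fires, +4 burnt (F count now 6)
Step 3: +3 fires, +6 burnt (F count now 3)
Step 4: +3 fires, +3 burnt (F count now 3)
Step 5: +2 fires, +3 burnt (F count now 2)
Step 6: +1 fires, +2 burnt (F count now 1)
Step 7: +0 fires, +1 burnt (F count now 0)
Fire out after step 7
Initially T: 21, now '.': 28
Total burnt (originally-T cells now '.'): 19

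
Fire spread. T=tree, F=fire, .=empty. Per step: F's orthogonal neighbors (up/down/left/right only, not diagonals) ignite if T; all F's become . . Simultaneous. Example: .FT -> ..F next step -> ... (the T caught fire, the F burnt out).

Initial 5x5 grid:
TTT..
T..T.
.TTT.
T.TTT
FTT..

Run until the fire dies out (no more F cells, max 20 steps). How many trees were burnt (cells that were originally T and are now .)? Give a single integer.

Answer: 10

Derivation:
Step 1: +2 fires, +1 burnt (F count now 2)
Step 2: +1 fires, +2 burnt (F count now 1)
Step 3: +1 fires, +1 burnt (F count now 1)
Step 4: +2 fires, +1 burnt (F count now 2)
Step 5: +3 fires, +2 burnt (F count now 3)
Step 6: +1 fires, +3 burnt (F count now 1)
Step 7: +0 fires, +1 burnt (F count now 0)
Fire out after step 7
Initially T: 14, now '.': 21
Total burnt (originally-T cells now '.'): 10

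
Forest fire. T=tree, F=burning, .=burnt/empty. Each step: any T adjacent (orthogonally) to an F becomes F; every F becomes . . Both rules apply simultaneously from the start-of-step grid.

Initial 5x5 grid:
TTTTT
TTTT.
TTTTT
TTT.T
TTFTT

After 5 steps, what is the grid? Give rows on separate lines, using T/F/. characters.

Step 1: 3 trees catch fire, 1 burn out
  TTTTT
  TTTT.
  TTTTT
  TTF.T
  TF.FT
Step 2: 4 trees catch fire, 3 burn out
  TTTTT
  TTTT.
  TTFTT
  TF..T
  F...F
Step 3: 5 trees catch fire, 4 burn out
  TTTTT
  TTFT.
  TF.FT
  F...F
  .....
Step 4: 5 trees catch fire, 5 burn out
  TTFTT
  TF.F.
  F...F
  .....
  .....
Step 5: 3 trees catch fire, 5 burn out
  TF.FT
  F....
  .....
  .....
  .....

TF.FT
F....
.....
.....
.....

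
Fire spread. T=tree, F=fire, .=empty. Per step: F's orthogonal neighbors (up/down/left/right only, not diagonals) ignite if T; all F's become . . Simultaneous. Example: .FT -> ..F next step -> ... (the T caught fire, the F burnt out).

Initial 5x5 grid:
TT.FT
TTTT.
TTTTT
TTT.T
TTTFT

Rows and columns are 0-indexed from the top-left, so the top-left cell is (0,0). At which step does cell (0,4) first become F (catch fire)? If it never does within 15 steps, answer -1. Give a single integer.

Step 1: cell (0,4)='F' (+4 fires, +2 burnt)
  -> target ignites at step 1
Step 2: cell (0,4)='.' (+5 fires, +4 burnt)
Step 3: cell (0,4)='.' (+5 fires, +5 burnt)
Step 4: cell (0,4)='.' (+4 fires, +5 burnt)
Step 5: cell (0,4)='.' (+2 fires, +4 burnt)
Step 6: cell (0,4)='.' (+0 fires, +2 burnt)
  fire out at step 6

1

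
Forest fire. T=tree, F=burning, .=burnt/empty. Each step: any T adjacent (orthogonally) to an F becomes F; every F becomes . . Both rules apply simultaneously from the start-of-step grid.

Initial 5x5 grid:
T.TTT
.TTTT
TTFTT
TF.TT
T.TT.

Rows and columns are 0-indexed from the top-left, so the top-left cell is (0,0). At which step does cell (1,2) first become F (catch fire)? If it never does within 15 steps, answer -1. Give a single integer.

Step 1: cell (1,2)='F' (+4 fires, +2 burnt)
  -> target ignites at step 1
Step 2: cell (1,2)='.' (+7 fires, +4 burnt)
Step 3: cell (1,2)='.' (+4 fires, +7 burnt)
Step 4: cell (1,2)='.' (+2 fires, +4 burnt)
Step 5: cell (1,2)='.' (+0 fires, +2 burnt)
  fire out at step 5

1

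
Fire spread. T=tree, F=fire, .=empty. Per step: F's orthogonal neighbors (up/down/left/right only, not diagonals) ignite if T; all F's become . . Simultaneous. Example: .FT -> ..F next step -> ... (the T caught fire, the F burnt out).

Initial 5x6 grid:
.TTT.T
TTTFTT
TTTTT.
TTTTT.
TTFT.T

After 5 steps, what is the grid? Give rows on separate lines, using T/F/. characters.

Step 1: 7 trees catch fire, 2 burn out
  .TTF.T
  TTF.FT
  TTTFT.
  TTFTT.
  TF.F.T
Step 2: 8 trees catch fire, 7 burn out
  .TF..T
  TF...F
  TTF.F.
  TF.FT.
  F....T
Step 3: 6 trees catch fire, 8 burn out
  .F...F
  F.....
  TF....
  F...F.
  .....T
Step 4: 1 trees catch fire, 6 burn out
  ......
  ......
  F.....
  ......
  .....T
Step 5: 0 trees catch fire, 1 burn out
  ......
  ......
  ......
  ......
  .....T

......
......
......
......
.....T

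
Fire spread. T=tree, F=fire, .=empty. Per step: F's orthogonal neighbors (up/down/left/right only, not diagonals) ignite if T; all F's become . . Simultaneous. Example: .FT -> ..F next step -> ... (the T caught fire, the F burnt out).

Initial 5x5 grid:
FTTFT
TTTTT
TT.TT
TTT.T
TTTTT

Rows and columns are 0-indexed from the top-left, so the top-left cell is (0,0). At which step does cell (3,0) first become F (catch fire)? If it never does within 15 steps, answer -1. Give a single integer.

Step 1: cell (3,0)='T' (+5 fires, +2 burnt)
Step 2: cell (3,0)='T' (+5 fires, +5 burnt)
Step 3: cell (3,0)='F' (+3 fires, +5 burnt)
  -> target ignites at step 3
Step 4: cell (3,0)='.' (+3 fires, +3 burnt)
Step 5: cell (3,0)='.' (+3 fires, +3 burnt)
Step 6: cell (3,0)='.' (+2 fires, +3 burnt)
Step 7: cell (3,0)='.' (+0 fires, +2 burnt)
  fire out at step 7

3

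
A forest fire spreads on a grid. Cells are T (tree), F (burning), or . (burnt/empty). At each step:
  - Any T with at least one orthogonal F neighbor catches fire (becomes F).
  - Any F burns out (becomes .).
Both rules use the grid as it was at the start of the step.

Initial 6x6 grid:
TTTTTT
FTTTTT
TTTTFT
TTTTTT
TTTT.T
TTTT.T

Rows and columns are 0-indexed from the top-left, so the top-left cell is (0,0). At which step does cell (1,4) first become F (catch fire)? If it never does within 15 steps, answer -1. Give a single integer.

Step 1: cell (1,4)='F' (+7 fires, +2 burnt)
  -> target ignites at step 1
Step 2: cell (1,4)='.' (+10 fires, +7 burnt)
Step 3: cell (1,4)='.' (+8 fires, +10 burnt)
Step 4: cell (1,4)='.' (+5 fires, +8 burnt)
Step 5: cell (1,4)='.' (+2 fires, +5 burnt)
Step 6: cell (1,4)='.' (+0 fires, +2 burnt)
  fire out at step 6

1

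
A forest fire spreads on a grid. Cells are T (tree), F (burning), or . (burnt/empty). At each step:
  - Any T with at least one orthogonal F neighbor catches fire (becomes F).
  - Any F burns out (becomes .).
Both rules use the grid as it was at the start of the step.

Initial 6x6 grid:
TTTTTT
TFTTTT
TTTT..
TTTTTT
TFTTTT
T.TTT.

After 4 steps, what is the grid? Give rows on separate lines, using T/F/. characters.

Step 1: 7 trees catch fire, 2 burn out
  TFTTTT
  F.FTTT
  TFTT..
  TFTTTT
  F.FTTT
  T.TTT.
Step 2: 10 trees catch fire, 7 burn out
  F.FTTT
  ...FTT
  F.FT..
  F.FTTT
  ...FTT
  F.FTT.
Step 3: 6 trees catch fire, 10 burn out
  ...FTT
  ....FT
  ...F..
  ...FTT
  ....FT
  ...FT.
Step 4: 5 trees catch fire, 6 burn out
  ....FT
  .....F
  ......
  ....FT
  .....F
  ....F.

....FT
.....F
......
....FT
.....F
....F.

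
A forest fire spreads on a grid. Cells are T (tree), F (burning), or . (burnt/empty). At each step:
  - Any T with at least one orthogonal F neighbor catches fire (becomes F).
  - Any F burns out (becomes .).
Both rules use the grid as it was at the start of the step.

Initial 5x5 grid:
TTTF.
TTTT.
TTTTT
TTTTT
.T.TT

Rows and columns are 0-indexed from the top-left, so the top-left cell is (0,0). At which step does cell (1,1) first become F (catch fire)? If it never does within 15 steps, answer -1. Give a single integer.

Step 1: cell (1,1)='T' (+2 fires, +1 burnt)
Step 2: cell (1,1)='T' (+3 fires, +2 burnt)
Step 3: cell (1,1)='F' (+5 fires, +3 burnt)
  -> target ignites at step 3
Step 4: cell (1,1)='.' (+5 fires, +5 burnt)
Step 5: cell (1,1)='.' (+3 fires, +5 burnt)
Step 6: cell (1,1)='.' (+2 fires, +3 burnt)
Step 7: cell (1,1)='.' (+0 fires, +2 burnt)
  fire out at step 7

3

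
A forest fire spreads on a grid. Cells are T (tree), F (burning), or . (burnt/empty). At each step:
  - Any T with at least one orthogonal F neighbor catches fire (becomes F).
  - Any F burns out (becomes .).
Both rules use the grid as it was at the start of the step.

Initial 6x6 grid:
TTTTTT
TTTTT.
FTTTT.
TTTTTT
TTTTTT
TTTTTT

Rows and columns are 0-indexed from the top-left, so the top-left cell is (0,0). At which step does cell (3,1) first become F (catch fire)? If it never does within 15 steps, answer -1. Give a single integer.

Step 1: cell (3,1)='T' (+3 fires, +1 burnt)
Step 2: cell (3,1)='F' (+5 fires, +3 burnt)
  -> target ignites at step 2
Step 3: cell (3,1)='.' (+6 fires, +5 burnt)
Step 4: cell (3,1)='.' (+6 fires, +6 burnt)
Step 5: cell (3,1)='.' (+5 fires, +6 burnt)
Step 6: cell (3,1)='.' (+4 fires, +5 burnt)
Step 7: cell (3,1)='.' (+3 fires, +4 burnt)
Step 8: cell (3,1)='.' (+1 fires, +3 burnt)
Step 9: cell (3,1)='.' (+0 fires, +1 burnt)
  fire out at step 9

2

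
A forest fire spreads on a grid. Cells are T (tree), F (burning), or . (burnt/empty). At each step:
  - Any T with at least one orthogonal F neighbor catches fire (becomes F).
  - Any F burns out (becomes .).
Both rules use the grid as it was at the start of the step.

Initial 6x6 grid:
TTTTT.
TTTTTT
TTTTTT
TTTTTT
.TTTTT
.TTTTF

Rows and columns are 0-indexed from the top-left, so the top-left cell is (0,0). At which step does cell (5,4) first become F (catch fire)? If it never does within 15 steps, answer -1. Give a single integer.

Step 1: cell (5,4)='F' (+2 fires, +1 burnt)
  -> target ignites at step 1
Step 2: cell (5,4)='.' (+3 fires, +2 burnt)
Step 3: cell (5,4)='.' (+4 fires, +3 burnt)
Step 4: cell (5,4)='.' (+5 fires, +4 burnt)
Step 5: cell (5,4)='.' (+4 fires, +5 burnt)
Step 6: cell (5,4)='.' (+4 fires, +4 burnt)
Step 7: cell (5,4)='.' (+4 fires, +4 burnt)
Step 8: cell (5,4)='.' (+3 fires, +4 burnt)
Step 9: cell (5,4)='.' (+2 fires, +3 burnt)
Step 10: cell (5,4)='.' (+1 fires, +2 burnt)
Step 11: cell (5,4)='.' (+0 fires, +1 burnt)
  fire out at step 11

1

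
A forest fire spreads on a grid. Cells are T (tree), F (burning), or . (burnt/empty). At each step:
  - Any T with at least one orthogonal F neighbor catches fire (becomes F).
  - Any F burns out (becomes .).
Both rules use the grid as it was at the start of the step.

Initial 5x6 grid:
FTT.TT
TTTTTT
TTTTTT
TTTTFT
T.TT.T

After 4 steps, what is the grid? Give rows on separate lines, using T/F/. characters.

Step 1: 5 trees catch fire, 2 burn out
  .FT.TT
  FTTTTT
  TTTTFT
  TTTF.F
  T.TT.T
Step 2: 9 trees catch fire, 5 burn out
  ..F.TT
  .FTTFT
  FTTF.F
  TTF...
  T.TF.F
Step 3: 9 trees catch fire, 9 burn out
  ....FT
  ..FF.F
  .FF...
  FF....
  T.F...
Step 4: 2 trees catch fire, 9 burn out
  .....F
  ......
  ......
  ......
  F.....

.....F
......
......
......
F.....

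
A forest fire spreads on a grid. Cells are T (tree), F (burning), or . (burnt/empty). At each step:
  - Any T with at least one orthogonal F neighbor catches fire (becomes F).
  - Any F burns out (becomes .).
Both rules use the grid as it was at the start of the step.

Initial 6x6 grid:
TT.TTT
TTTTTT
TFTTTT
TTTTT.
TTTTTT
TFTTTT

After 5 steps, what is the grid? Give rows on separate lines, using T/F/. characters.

Step 1: 7 trees catch fire, 2 burn out
  TT.TTT
  TFTTTT
  F.FTTT
  TFTTT.
  TFTTTT
  F.FTTT
Step 2: 9 trees catch fire, 7 burn out
  TF.TTT
  F.FTTT
  ...FTT
  F.FTT.
  F.FTTT
  ...FTT
Step 3: 6 trees catch fire, 9 burn out
  F..TTT
  ...FTT
  ....FT
  ...FT.
  ...FTT
  ....FT
Step 4: 6 trees catch fire, 6 burn out
  ...FTT
  ....FT
  .....F
  ....F.
  ....FT
  .....F
Step 5: 3 trees catch fire, 6 burn out
  ....FT
  .....F
  ......
  ......
  .....F
  ......

....FT
.....F
......
......
.....F
......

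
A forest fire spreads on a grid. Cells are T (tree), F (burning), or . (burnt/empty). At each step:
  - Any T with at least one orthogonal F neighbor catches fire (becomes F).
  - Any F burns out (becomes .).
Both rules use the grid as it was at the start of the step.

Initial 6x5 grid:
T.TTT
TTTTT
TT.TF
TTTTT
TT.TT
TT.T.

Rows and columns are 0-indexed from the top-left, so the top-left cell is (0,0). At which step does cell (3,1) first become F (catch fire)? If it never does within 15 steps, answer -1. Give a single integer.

Step 1: cell (3,1)='T' (+3 fires, +1 burnt)
Step 2: cell (3,1)='T' (+4 fires, +3 burnt)
Step 3: cell (3,1)='T' (+4 fires, +4 burnt)
Step 4: cell (3,1)='F' (+4 fires, +4 burnt)
  -> target ignites at step 4
Step 5: cell (3,1)='.' (+4 fires, +4 burnt)
Step 6: cell (3,1)='.' (+4 fires, +4 burnt)
Step 7: cell (3,1)='.' (+1 fires, +4 burnt)
Step 8: cell (3,1)='.' (+0 fires, +1 burnt)
  fire out at step 8

4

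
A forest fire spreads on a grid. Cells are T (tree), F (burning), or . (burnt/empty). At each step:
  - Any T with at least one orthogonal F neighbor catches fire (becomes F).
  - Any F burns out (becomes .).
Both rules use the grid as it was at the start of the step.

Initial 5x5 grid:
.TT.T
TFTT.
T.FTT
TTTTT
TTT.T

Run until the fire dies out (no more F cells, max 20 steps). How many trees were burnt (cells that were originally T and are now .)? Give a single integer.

Step 1: +5 fires, +2 burnt (F count now 5)
Step 2: +7 fires, +5 burnt (F count now 7)
Step 3: +3 fires, +7 burnt (F count now 3)
Step 4: +2 fires, +3 burnt (F count now 2)
Step 5: +0 fires, +2 burnt (F count now 0)
Fire out after step 5
Initially T: 18, now '.': 24
Total burnt (originally-T cells now '.'): 17

Answer: 17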